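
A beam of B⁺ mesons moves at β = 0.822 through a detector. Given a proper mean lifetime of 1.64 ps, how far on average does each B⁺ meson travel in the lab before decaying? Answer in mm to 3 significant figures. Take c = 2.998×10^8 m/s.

γ = 1/√(1 − 0.822²) = 1.7560
Dilated lifetime: Δt = γτ₀ = 1.7560 × 1.64 ps = 2.8798 ps
d = vΔt = 0.822c × 2.8798 ps = 2.4644×10^8 m/s × 2.8798×10^-12 s = 0.710 mm

d ≈ 0.710 mm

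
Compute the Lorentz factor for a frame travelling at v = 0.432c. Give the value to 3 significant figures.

γ = 1/√(1 − β²) = 1/√(1 − 0.432²) = 1/√(0.81338) = 1.11

γ ≈ 1.11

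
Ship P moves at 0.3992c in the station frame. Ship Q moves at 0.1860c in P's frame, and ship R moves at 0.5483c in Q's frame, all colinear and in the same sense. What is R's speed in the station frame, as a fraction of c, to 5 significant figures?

u ≈ 0.84166c

Compose boost 2: (0.1860 + 0.3992)/(1 + 0.1860×0.3992) = 0.58520/1.074251 = 0.5447515
Compose boost 3: (0.5483 + 0.5447515)/(1 + 0.5483×0.5447515) = 1.093052/1.298687 = 0.84166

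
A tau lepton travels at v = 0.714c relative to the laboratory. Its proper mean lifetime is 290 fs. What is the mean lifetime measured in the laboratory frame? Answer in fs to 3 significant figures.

Δt ≈ 414 fs

γ = 1/√(1 − 0.714²) = 1.4283
Time dilation: Δt = γτ₀ = 1.4283 × 290 fs = 414 fs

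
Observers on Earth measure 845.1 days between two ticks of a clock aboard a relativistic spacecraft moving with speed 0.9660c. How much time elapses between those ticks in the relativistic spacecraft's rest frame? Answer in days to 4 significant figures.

τ₀ ≈ 218.5 days

γ = 1/√(1 − 0.9660²) = 3.86784
Proper time: τ₀ = Δt/γ = 845.1/3.86784 = 218.5 days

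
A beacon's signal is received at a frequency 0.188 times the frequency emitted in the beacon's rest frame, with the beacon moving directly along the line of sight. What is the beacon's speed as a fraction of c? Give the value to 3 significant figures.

β ≈ 0.932

f_obs/f_src = √((1−β)/(1+β)) = 0.188  ⇒  (1−β)/(1+β) = 0.035344
β = |1 − D²|/(1 + D²) = |1 − 0.035344|/(1 + 0.035344) = 0.932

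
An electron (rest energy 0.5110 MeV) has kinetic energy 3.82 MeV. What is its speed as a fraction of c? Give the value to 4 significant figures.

γ = 1 + K/(m₀c²) = 1 + 3.82/0.5110 = 8.47554
β = √(1 − 1/γ²) = 0.9930

β ≈ 0.9930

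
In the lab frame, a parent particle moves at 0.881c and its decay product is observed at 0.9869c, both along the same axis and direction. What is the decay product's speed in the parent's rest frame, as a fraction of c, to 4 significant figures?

Inverse velocity addition: u' = (u − v)/(1 − uv/c²)
= (0.9869 − 0.881)/(1 − 0.9869×0.881) = 0.1059/0.130541 = 0.8112

u' ≈ 0.8112c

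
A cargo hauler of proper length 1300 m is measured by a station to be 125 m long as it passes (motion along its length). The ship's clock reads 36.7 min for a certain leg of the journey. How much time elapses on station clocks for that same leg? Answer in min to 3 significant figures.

Length contraction ⇒ γ = L₀/L = 1300/125 = 10.400
Time dilation: Δt = γτ₀ = 10.400 × 36.7 min = 382 min

Δt ≈ 382 min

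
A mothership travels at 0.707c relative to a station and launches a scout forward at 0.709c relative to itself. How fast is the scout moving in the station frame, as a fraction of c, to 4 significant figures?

Compose boost 2: (0.709 + 0.707)/(1 + 0.709×0.707) = 1.416/1.50126 = 0.9432

u ≈ 0.9432c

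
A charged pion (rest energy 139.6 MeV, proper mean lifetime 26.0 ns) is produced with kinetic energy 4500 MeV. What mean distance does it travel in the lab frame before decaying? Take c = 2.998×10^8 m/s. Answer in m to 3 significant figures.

γ = 1 + K/(m₀c²) = 1 + 4500/139.6 = 33.235
β = √(1 − 1/γ²) = 0.99955
Dilated lifetime: γτ₀ = 33.235 × 26.0 ns = 864.11 ns
d = βc·γτ₀ = 0.99955 × (2.998×10^8 m/s) × 8.6411×10^-7 s = 259 m

d ≈ 259 m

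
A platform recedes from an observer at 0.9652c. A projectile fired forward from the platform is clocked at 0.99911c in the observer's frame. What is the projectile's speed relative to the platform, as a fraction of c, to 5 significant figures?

Inverse velocity addition: u' = (u − v)/(1 − uv/c²)
= (0.99911 − 0.9652)/(1 − 0.99911×0.9652) = 0.033910/0.03565903 = 0.95095

u' ≈ 0.95095c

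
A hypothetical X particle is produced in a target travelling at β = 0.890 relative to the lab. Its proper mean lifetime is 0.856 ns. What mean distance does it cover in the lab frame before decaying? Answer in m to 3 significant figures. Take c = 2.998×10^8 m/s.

γ = 1/√(1 − 0.890²) = 2.1932
Dilated lifetime: Δt = γτ₀ = 2.1932 × 0.856 ns = 1.8774 ns
d = vΔt = 0.890c × 1.8774 ns = 2.6682×10^8 m/s × 1.8774×10^-9 s = 0.501 m

d ≈ 0.501 m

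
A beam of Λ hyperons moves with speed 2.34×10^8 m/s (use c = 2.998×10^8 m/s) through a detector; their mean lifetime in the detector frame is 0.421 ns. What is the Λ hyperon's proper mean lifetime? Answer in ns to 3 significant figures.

β = v/c = 2.34×10^8 / 2.998×10^8 = 0.78052
γ = 1/√(1 − 0.78052²) = 1.5997
Proper time: τ₀ = Δt/γ = 0.421/1.5997 = 0.263 ns

τ₀ ≈ 0.263 ns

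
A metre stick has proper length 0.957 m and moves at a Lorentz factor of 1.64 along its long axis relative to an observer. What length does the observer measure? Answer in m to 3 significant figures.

L ≈ 0.584 m

γ = 1.64 (given)
Length contraction: L = L₀/γ = 0.957/1.64 = 0.584 m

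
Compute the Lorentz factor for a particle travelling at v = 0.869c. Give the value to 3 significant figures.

γ = 1/√(1 − β²) = 1/√(1 − 0.869²) = 1/√(0.24484) = 2.02

γ ≈ 2.02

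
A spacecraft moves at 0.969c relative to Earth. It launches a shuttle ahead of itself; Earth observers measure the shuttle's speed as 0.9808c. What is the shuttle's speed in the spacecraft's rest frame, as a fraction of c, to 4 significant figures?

u' ≈ 0.2379c

Inverse velocity addition: u' = (u − v)/(1 − uv/c²)
= (0.9808 − 0.969)/(1 − 0.9808×0.969) = 0.01180/0.0496048 = 0.2379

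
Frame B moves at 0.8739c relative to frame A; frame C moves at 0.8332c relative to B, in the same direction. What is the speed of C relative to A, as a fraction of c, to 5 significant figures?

u ≈ 0.98783c

Compose boost 2: (0.8332 + 0.8739)/(1 + 0.8332×0.8739) = 1.7071/1.728133 = 0.98783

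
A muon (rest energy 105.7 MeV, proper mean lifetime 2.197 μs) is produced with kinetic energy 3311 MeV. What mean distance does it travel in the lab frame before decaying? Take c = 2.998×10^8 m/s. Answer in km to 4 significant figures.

d ≈ 21.28 km

γ = 1 + K/(m₀c²) = 1 + 3311/105.7 = 32.3245
β = √(1 − 1/γ²) = 0.999521
Dilated lifetime: γτ₀ = 32.3245 × 2.197 μs = 71.0169 μs
d = βc·γτ₀ = 0.999521 × (2.998×10^8 m/s) × 7.10169×10^-5 s = 21.28 km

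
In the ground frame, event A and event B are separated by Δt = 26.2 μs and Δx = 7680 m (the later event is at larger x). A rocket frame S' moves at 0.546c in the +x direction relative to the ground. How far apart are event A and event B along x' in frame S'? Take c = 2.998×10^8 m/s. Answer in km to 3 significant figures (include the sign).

Δx' ≈ 4.05 km

γ = 1/√(1 − 0.546²) = 1.1936
Δx' = γ(Δx − vΔt) = 1.1936 × (7680 m − 0.546×(2.998×10^8 m/s)×26.2×10^-6 s)
= 1.1936 × (3391.3 m) = 4.05 km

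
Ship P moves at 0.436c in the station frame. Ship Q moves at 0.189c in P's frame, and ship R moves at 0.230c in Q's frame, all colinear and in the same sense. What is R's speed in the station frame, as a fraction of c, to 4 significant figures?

Compose boost 2: (0.189 + 0.436)/(1 + 0.189×0.436) = 0.6250/1.08240 = 0.577418
Compose boost 3: (0.230 + 0.577418)/(1 + 0.230×0.577418) = 0.807418/1.13281 = 0.7128

u ≈ 0.7128c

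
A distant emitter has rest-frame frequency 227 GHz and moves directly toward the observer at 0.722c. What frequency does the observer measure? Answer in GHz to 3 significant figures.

Relativistic Doppler: f_obs = f_src √((1+β)/(1−β))
= 227 × √(1.7220/0.27800) = 227 × 2.4888 = 565 GHz

f_obs ≈ 565 GHz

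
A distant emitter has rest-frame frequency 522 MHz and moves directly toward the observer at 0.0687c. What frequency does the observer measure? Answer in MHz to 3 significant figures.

Relativistic Doppler: f_obs = f_src √((1+β)/(1−β))
= 522 × √(1.0687/0.93130) = 522 × 1.0712 = 559 MHz

f_obs ≈ 559 MHz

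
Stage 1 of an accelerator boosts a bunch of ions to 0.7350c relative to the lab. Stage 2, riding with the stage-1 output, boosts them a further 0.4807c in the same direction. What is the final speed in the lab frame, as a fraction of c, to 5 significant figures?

u ≈ 0.89831c

Compose boost 2: (0.4807 + 0.7350)/(1 + 0.4807×0.7350) = 1.2157/1.353314 = 0.89831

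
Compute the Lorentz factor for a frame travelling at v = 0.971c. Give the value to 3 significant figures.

γ = 1/√(1 − β²) = 1/√(1 − 0.971²) = 1/√(0.057159) = 4.18

γ ≈ 4.18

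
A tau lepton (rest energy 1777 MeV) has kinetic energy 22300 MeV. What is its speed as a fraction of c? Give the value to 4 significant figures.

γ = 1 + K/(m₀c²) = 1 + 22300/1777 = 13.5492
β = √(1 − 1/γ²) = 0.9973

β ≈ 0.9973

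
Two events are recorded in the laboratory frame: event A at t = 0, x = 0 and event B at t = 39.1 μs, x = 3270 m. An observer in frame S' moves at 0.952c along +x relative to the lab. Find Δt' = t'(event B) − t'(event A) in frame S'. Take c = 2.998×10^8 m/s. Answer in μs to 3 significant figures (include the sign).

γ = 1/√(1 − 0.952²) = 3.2669
Δt' = γ(Δt − vΔx/c²) = 3.2669 × (39.1 μs − 0.952×3270 m / (2.998×10^8 m/s))
= 3.2669 × (28.716 μs) = 93.8 μs

Δt' ≈ 93.8 μs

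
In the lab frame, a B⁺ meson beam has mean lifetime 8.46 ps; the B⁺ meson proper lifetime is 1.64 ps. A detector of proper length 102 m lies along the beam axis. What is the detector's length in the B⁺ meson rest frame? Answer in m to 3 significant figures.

Time dilation ⇒ γ = Δt/τ₀ = 8.46/1.64 = 5.1585
Length contraction: L = L₀/γ = 102/5.1585 = 19.8 m

L ≈ 19.8 m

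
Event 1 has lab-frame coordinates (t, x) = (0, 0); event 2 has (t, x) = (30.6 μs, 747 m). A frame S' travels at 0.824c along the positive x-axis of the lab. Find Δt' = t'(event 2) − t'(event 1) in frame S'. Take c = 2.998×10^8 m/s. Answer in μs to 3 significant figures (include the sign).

Δt' ≈ 50.4 μs

γ = 1/√(1 − 0.824²) = 1.7649
Δt' = γ(Δt − vΔx/c²) = 1.7649 × (30.6 μs − 0.824×747 m / (2.998×10^8 m/s))
= 1.7649 × (28.547 μs) = 50.4 μs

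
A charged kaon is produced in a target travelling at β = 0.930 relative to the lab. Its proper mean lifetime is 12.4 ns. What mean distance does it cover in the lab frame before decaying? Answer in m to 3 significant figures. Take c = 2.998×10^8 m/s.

γ = 1/√(1 − 0.930²) = 2.7206
Dilated lifetime: Δt = γτ₀ = 2.7206 × 12.4 ns = 33.736 ns
d = vΔt = 0.930c × 33.736 ns = 2.7881×10^8 m/s × 3.3736×10^-8 s = 9.41 m

d ≈ 9.41 m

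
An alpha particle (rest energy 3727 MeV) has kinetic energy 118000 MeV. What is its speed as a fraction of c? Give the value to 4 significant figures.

β ≈ 0.9995

γ = 1 + K/(m₀c²) = 1 + 118000/3727 = 32.6609
β = √(1 − 1/γ²) = 0.9995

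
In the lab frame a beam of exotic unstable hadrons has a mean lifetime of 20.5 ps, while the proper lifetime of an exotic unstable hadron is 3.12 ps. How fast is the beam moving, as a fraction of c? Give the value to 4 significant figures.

γ = Δt/τ₀ = 20.5/3.12 = 6.57051
β = √(1 − 1/γ²) = √(1 − 1/6.57051²) = 0.9884

β ≈ 0.9884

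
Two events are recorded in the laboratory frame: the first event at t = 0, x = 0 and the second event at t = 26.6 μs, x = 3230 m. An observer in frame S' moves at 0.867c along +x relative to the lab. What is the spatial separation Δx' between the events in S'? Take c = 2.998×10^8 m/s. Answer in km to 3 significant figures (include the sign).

γ = 1/√(1 − 0.867²) = 2.0068
Δx' = γ(Δx − vΔt) = 2.0068 × (3230 m − 0.867×(2.998×10^8 m/s)×26.6×10^-6 s)
= 2.0068 × (-3684.0 m) = -7.39 km

Δx' ≈ -7.39 km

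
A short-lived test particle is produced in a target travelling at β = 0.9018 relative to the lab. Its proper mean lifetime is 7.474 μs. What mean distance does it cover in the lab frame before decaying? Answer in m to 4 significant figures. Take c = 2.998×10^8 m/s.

γ = 1/√(1 − 0.9018²) = 2.31399
Dilated lifetime: Δt = γτ₀ = 2.31399 × 7.474 μs = 17.2948 μs
d = vΔt = 0.9018c × 17.2948 μs = 2.70360×10^8 m/s × 1.72948×10^-5 s = 4676 m

d ≈ 4676 m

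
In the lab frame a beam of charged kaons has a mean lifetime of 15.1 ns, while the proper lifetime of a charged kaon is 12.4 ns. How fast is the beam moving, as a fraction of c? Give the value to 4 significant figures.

γ = Δt/τ₀ = 15.1/12.4 = 1.21774
β = √(1 − 1/γ²) = √(1 − 1/1.21774²) = 0.5707

β ≈ 0.5707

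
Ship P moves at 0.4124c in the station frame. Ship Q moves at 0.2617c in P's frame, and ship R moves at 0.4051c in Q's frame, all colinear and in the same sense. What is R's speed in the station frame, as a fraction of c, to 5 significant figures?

Compose boost 2: (0.2617 + 0.4124)/(1 + 0.2617×0.4124) = 0.67410/1.107925 = 0.6084346
Compose boost 3: (0.4051 + 0.6084346)/(1 + 0.4051×0.6084346) = 1.013535/1.246477 = 0.81312

u ≈ 0.81312c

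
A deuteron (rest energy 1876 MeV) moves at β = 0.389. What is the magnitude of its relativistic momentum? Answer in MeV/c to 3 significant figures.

p ≈ 792 MeV/c

γ = 1/√(1 − 0.389²) = 1.0855
p = γβm₀c = 1.0855 × 0.389 × 1876 MeV/c = 792 MeV/c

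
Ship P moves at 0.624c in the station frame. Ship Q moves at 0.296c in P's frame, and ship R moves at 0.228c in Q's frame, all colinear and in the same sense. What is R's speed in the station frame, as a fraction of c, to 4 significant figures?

Compose boost 2: (0.296 + 0.624)/(1 + 0.296×0.624) = 0.9200/1.18470 = 0.776565
Compose boost 3: (0.228 + 0.776565)/(1 + 0.228×0.776565) = 1.00457/1.17706 = 0.8535

u ≈ 0.8535c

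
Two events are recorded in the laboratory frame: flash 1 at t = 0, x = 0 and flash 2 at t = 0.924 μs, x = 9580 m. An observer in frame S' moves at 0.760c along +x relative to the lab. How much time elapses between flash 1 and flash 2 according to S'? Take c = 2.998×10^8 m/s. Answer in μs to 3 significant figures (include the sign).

γ = 1/√(1 − 0.760²) = 1.5386
Δt' = γ(Δt − vΔx/c²) = 1.5386 × (0.924 μs − 0.760×9580 m / (2.998×10^8 m/s))
= 1.5386 × (-23.362 μs) = -35.9 μs

Δt' ≈ -35.9 μs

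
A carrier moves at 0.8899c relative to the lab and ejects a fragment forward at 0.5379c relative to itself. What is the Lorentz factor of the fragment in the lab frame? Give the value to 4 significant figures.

γ ≈ 3.845

u_lab = (0.5379 + 0.8899)/(1 + 0.5379×0.8899) = 1.4278/1.478677 = 0.9655928
γ = 1/√(1 − 0.9655928²) = 3.845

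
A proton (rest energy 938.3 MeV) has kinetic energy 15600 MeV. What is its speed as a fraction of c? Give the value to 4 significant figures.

γ = 1 + K/(m₀c²) = 1 + 15600/938.3 = 17.6258
β = √(1 − 1/γ²) = 0.9984

β ≈ 0.9984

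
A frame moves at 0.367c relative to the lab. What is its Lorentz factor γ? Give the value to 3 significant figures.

γ ≈ 1.08

γ = 1/√(1 − β²) = 1/√(1 − 0.367²) = 1/√(0.86531) = 1.08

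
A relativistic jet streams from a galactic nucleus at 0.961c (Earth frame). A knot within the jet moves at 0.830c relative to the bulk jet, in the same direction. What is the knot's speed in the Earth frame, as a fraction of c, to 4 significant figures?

Relativistic velocity addition: u = (u' + v)/(1 + u'v/c²)
= (0.830 + 0.961)/(1 + 0.830×0.961) = 1.791/1.79763 = 0.9963

u ≈ 0.9963c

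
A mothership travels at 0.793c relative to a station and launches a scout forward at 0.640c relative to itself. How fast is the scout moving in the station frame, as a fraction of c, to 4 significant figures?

u ≈ 0.9506c

Compose boost 2: (0.640 + 0.793)/(1 + 0.640×0.793) = 1.433/1.50752 = 0.9506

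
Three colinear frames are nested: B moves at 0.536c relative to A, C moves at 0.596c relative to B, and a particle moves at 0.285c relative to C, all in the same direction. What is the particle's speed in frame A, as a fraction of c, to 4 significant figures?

u ≈ 0.9184c

Compose boost 2: (0.596 + 0.536)/(1 + 0.596×0.536) = 1.132/1.31946 = 0.857929
Compose boost 3: (0.285 + 0.857929)/(1 + 0.285×0.857929) = 1.14293/1.24451 = 0.9184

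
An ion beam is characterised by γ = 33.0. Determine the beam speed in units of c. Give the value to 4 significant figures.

β ≈ 0.9995

β = √(1 − 1/γ²) = √(1 − 1/33.0²) = √(0.999082) = 0.9995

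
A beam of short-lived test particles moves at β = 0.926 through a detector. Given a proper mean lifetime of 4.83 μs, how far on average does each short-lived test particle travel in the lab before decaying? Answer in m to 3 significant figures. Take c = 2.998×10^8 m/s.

d ≈ 3550 m

γ = 1/√(1 − 0.926²) = 2.6488
Dilated lifetime: Δt = γτ₀ = 2.6488 × 4.83 μs = 12.794 μs
d = vΔt = 0.926c × 12.794 μs = 2.7761×10^8 m/s × 1.2794×10^-5 s = 3550 m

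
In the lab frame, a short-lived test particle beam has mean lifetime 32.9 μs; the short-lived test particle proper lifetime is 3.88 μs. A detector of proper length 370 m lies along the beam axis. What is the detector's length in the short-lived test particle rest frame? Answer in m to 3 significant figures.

L ≈ 43.6 m

Time dilation ⇒ γ = Δt/τ₀ = 32.9/3.88 = 8.4794
Length contraction: L = L₀/γ = 370/8.4794 = 43.6 m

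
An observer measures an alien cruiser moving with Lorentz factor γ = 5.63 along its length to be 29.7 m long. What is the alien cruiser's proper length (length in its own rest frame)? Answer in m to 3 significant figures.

L₀ ≈ 167 m

γ = 5.63 (given)
L₀ = γL = 5.63 × 29.7 = 167 m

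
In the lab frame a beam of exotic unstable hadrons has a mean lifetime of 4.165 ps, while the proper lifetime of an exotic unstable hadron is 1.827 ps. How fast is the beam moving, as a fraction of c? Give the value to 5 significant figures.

β ≈ 0.89866

γ = Δt/τ₀ = 4.165/1.827 = 2.279693
β = √(1 − 1/γ²) = √(1 − 1/2.279693²) = 0.89866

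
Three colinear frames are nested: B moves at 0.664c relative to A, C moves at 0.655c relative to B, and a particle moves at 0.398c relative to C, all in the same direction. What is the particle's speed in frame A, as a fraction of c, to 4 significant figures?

Compose boost 2: (0.655 + 0.664)/(1 + 0.655×0.664) = 1.319/1.43492 = 0.919215
Compose boost 3: (0.398 + 0.919215)/(1 + 0.398×0.919215) = 1.31722/1.36585 = 0.9644

u ≈ 0.9644c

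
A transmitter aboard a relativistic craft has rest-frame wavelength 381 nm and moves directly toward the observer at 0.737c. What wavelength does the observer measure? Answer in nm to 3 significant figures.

λ_obs ≈ 148 nm

Relativistic Doppler: λ_obs = λ_src √((1−β)/(1+β))
= 381 × √(0.26300/1.7370) = 381 × 0.38911 = 148 nm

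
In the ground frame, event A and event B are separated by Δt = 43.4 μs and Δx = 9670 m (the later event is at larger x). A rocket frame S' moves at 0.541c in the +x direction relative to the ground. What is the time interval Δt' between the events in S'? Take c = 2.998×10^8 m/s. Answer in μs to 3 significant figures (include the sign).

γ = 1/√(1 − 0.541²) = 1.1890
Δt' = γ(Δt − vΔx/c²) = 1.1890 × (43.4 μs − 0.541×9670 m / (2.998×10^8 m/s))
= 1.1890 × (25.950 μs) = 30.9 μs

Δt' ≈ 30.9 μs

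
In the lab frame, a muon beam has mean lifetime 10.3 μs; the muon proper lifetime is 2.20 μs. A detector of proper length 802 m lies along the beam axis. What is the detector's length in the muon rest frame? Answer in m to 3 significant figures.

Time dilation ⇒ γ = Δt/τ₀ = 10.3/2.20 = 4.6818
Length contraction: L = L₀/γ = 802/4.6818 = 171 m

L ≈ 171 m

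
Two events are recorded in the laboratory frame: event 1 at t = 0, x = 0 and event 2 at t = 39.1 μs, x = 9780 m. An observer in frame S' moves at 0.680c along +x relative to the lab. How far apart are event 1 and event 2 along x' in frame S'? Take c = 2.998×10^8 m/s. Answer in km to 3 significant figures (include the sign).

Δx' ≈ 2.47 km

γ = 1/√(1 − 0.680²) = 1.3639
Δx' = γ(Δx − vΔt) = 1.3639 × (9780 m − 0.680×(2.998×10^8 m/s)×39.1×10^-6 s)
= 1.3639 × (1808.9 m) = 2.47 km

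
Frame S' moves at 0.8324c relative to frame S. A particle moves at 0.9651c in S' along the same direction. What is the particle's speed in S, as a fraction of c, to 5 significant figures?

u ≈ 0.99676c

Relativistic velocity addition: u = (u' + v)/(1 + u'v/c²)
= (0.9651 + 0.8324)/(1 + 0.9651×0.8324) = 1.7975/1.803349 = 0.99676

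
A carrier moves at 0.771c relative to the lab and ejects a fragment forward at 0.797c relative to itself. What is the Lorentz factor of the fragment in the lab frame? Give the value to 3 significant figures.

u_lab = (0.797 + 0.771)/(1 + 0.797×0.771) = 1.568/1.61449 = 0.971206
γ = 1/√(1 − 0.971206²) = 4.20

γ ≈ 4.20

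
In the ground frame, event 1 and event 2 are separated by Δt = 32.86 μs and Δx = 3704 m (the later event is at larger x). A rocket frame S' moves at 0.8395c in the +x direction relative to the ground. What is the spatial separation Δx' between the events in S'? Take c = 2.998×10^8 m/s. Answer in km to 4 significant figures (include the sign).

γ = 1/√(1 − 0.8395²) = 1.84040
Δx' = γ(Δx − vΔt) = 1.84040 × (3704 m − 0.8395×(2.998×10^8 m/s)×32.86×10^-6 s)
= 1.84040 × (-4566.27 m) = -8.404 km

Δx' ≈ -8.404 km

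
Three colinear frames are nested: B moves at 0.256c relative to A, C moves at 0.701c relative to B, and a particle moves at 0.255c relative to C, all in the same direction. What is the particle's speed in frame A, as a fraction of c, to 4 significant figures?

Compose boost 2: (0.701 + 0.256)/(1 + 0.701×0.256) = 0.9570/1.17946 = 0.811391
Compose boost 3: (0.255 + 0.811391)/(1 + 0.255×0.811391) = 1.06639/1.20690 = 0.8836

u ≈ 0.8836c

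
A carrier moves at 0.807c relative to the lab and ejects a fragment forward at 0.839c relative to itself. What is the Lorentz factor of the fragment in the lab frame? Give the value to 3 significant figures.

γ ≈ 5.22

u_lab = (0.839 + 0.807)/(1 + 0.839×0.807) = 1.646/1.67707 = 0.981472
γ = 1/√(1 − 0.981472²) = 5.22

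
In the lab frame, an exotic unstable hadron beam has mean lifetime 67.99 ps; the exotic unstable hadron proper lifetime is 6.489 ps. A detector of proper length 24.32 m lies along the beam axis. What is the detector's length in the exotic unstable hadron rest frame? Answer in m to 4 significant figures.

Time dilation ⇒ γ = Δt/τ₀ = 67.99/6.489 = 10.4777
Length contraction: L = L₀/γ = 24.32/10.4777 = 2.321 m

L ≈ 2.321 m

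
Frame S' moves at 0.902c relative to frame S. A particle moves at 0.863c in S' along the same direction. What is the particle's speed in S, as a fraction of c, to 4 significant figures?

Relativistic velocity addition: u = (u' + v)/(1 + u'v/c²)
= (0.863 + 0.902)/(1 + 0.863×0.902) = 1.765/1.77843 = 0.9925

u ≈ 0.9925c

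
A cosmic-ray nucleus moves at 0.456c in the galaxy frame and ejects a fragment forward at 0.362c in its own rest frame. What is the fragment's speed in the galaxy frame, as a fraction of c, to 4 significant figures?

u ≈ 0.7021c

Compose boost 2: (0.362 + 0.456)/(1 + 0.362×0.456) = 0.8180/1.16507 = 0.7021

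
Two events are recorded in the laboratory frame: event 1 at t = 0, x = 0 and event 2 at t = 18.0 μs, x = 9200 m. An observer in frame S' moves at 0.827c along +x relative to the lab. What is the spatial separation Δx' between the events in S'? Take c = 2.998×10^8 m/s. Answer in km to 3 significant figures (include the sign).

Δx' ≈ 8.43 km

γ = 1/√(1 − 0.827²) = 1.7787
Δx' = γ(Δx − vΔt) = 1.7787 × (9200 m − 0.827×(2.998×10^8 m/s)×18.0×10^-6 s)
= 1.7787 × (4737.2 m) = 8.43 km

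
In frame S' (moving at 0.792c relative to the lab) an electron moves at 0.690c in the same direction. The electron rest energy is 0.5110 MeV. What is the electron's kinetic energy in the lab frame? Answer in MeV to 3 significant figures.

K ≈ 1.28 MeV

u_lab = (0.690 + 0.792)/(1 + 0.690×0.792) = 0.958305
γ = 1/√(1 − 0.958305²) = 3.4996
K = (γ − 1)m₀c² = (3.4996 − 1) × 0.5110 = 2.4996 × 0.5110 = 1.28 MeV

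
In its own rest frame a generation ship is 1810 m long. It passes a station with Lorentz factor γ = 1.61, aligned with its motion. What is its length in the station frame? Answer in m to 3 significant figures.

γ = 1.61 (given)
Length contraction: L = L₀/γ = 1810/1.61 = 1120 m

L ≈ 1120 m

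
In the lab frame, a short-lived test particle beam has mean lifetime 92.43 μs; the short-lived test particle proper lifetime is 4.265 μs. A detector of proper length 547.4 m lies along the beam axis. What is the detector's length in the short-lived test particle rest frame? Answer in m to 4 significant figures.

L ≈ 25.26 m

Time dilation ⇒ γ = Δt/τ₀ = 92.43/4.265 = 21.6717
Length contraction: L = L₀/γ = 547.4/21.6717 = 25.26 m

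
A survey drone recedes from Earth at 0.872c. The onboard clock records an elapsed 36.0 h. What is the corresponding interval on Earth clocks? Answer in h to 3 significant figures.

Δt ≈ 73.5 h

γ = 1/√(1 − 0.872²) = 2.0429
Time dilation: Δt = γτ₀ = 2.0429 × 36.0 h = 73.5 h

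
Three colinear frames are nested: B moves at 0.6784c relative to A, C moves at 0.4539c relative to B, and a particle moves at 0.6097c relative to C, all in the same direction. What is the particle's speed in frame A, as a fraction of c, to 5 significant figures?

Compose boost 2: (0.4539 + 0.6784)/(1 + 0.4539×0.6784) = 1.1323/1.307926 = 0.8657219
Compose boost 3: (0.6097 + 0.8657219)/(1 + 0.6097×0.8657219) = 1.475422/1.527831 = 0.96570

u ≈ 0.96570c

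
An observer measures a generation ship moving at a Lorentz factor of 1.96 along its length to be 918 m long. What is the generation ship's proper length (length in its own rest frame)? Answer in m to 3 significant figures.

L₀ ≈ 1800 m

γ = 1.96 (given)
L₀ = γL = 1.96 × 918 = 1800 m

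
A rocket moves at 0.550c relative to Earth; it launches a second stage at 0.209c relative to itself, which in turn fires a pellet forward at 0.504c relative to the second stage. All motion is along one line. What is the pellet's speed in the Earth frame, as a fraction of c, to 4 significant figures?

Compose boost 2: (0.209 + 0.550)/(1 + 0.209×0.550) = 0.7590/1.11495 = 0.680748
Compose boost 3: (0.504 + 0.680748)/(1 + 0.504×0.680748) = 1.18475/1.34310 = 0.8821

u ≈ 0.8821c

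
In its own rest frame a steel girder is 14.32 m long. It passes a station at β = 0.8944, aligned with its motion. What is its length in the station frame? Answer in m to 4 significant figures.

L ≈ 6.405 m

γ = 1/√(1 − 0.8944²) = 2.23580
Length contraction: L = L₀/γ = 14.32/2.23580 = 6.405 m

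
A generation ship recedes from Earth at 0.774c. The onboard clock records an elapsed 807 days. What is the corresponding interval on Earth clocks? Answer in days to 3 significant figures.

γ = 1/√(1 − 0.774²) = 1.5793
Time dilation: Δt = γτ₀ = 1.5793 × 807 days = 1270 days

Δt ≈ 1270 days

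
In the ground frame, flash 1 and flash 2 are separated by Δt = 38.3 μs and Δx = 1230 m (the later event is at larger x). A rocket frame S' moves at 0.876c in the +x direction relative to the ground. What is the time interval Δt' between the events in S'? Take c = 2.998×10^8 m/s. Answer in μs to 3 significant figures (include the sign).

γ = 1/√(1 − 0.876²) = 2.0734
Δt' = γ(Δt − vΔx/c²) = 2.0734 × (38.3 μs − 0.876×1230 m / (2.998×10^8 m/s))
= 2.0734 × (34.706 μs) = 72.0 μs

Δt' ≈ 72.0 μs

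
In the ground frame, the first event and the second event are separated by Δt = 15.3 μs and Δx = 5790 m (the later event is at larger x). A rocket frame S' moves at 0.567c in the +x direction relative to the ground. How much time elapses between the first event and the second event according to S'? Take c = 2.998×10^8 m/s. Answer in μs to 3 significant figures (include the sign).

γ = 1/√(1 − 0.567²) = 1.2140
Δt' = γ(Δt − vΔx/c²) = 1.2140 × (15.3 μs − 0.567×5790 m / (2.998×10^8 m/s))
= 1.2140 × (4.3496 μs) = 5.28 μs

Δt' ≈ 5.28 μs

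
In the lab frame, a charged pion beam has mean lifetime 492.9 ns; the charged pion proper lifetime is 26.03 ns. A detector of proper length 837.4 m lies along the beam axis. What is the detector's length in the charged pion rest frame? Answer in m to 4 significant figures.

Time dilation ⇒ γ = Δt/τ₀ = 492.9/26.03 = 18.9358
Length contraction: L = L₀/γ = 837.4/18.9358 = 44.22 m

L ≈ 44.22 m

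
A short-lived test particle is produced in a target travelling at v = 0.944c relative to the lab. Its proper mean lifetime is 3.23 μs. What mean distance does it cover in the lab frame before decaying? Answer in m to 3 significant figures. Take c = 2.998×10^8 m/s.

γ = 1/√(1 − 0.944²) = 3.0308
Dilated lifetime: Δt = γτ₀ = 3.0308 × 3.23 μs = 9.7895 μs
d = vΔt = 0.944c × 9.7895 μs = 2.8301×10^8 m/s × 9.7895×10^-6 s = 2770 m

d ≈ 2770 m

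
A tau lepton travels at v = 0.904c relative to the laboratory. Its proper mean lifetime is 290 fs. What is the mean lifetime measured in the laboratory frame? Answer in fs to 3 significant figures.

Δt ≈ 678 fs

γ = 1/√(1 − 0.904²) = 2.3390
Time dilation: Δt = γτ₀ = 2.3390 × 290 fs = 678 fs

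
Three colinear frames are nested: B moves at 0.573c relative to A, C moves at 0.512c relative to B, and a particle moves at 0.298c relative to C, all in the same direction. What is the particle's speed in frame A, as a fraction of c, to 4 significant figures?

Compose boost 2: (0.512 + 0.573)/(1 + 0.512×0.573) = 1.085/1.29338 = 0.838890
Compose boost 3: (0.298 + 0.838890)/(1 + 0.298×0.838890) = 1.13689/1.24999 = 0.9095

u ≈ 0.9095c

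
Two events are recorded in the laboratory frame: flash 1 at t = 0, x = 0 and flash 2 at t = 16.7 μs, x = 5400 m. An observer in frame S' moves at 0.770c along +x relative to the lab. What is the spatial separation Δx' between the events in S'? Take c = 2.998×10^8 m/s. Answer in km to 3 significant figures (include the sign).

γ = 1/√(1 − 0.770²) = 1.5673
Δx' = γ(Δx − vΔt) = 1.5673 × (5400 m − 0.770×(2.998×10^8 m/s)×16.7×10^-6 s)
= 1.5673 × (1544.9 m) = 2.42 km

Δx' ≈ 2.42 km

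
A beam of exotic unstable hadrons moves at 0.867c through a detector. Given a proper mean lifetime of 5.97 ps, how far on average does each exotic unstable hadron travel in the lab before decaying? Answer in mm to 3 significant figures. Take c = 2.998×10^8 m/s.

d ≈ 3.11 mm

γ = 1/√(1 − 0.867²) = 2.0068
Dilated lifetime: Δt = γτ₀ = 2.0068 × 5.97 ps = 11.981 ps
d = vΔt = 0.867c × 11.981 ps = 2.5993×10^8 m/s × 1.1981×10^-11 s = 3.11 mm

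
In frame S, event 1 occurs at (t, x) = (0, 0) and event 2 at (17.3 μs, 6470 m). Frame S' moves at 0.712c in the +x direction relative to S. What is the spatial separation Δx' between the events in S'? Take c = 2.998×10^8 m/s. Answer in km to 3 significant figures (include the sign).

Δx' ≈ 3.96 km

γ = 1/√(1 − 0.712²) = 1.4241
Δx' = γ(Δx − vΔt) = 1.4241 × (6470 m − 0.712×(2.998×10^8 m/s)×17.3×10^-6 s)
= 1.4241 × (2777.2 m) = 3.96 km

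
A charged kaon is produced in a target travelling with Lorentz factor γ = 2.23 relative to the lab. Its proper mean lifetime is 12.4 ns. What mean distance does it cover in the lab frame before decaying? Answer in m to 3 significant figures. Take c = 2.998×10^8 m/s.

d ≈ 7.41 m

β = √(1 − 1/γ²) = √(1 − 1/2.23²) = 0.89382
Dilated lifetime: Δt = γτ₀ = 2.23 × 12.4 ns = 27.652 ns
d = vΔt = 0.89382c × 27.652 ns = 2.6797×10^8 m/s × 2.7652×10^-8 s = 7.41 m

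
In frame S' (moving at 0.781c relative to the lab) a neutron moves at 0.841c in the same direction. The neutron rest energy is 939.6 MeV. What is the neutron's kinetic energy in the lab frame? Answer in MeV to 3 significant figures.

K ≈ 3670 MeV

u_lab = (0.841 + 0.781)/(1 + 0.841×0.781) = 0.978983
γ = 1/√(1 − 0.978983²) = 4.9034
K = (γ − 1)m₀c² = (4.9034 − 1) × 939.6 = 3.9034 × 939.6 = 3670 MeV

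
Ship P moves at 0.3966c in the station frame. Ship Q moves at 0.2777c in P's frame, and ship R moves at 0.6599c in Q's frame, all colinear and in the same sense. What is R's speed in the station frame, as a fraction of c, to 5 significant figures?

u ≈ 0.90468c

Compose boost 2: (0.2777 + 0.3966)/(1 + 0.2777×0.3966) = 0.67430/1.110136 = 0.6074032
Compose boost 3: (0.6599 + 0.6074032)/(1 + 0.6599×0.6074032) = 1.267303/1.400825 = 0.90468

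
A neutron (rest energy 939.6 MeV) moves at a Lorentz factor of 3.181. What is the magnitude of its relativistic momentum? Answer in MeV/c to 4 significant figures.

p ≈ 2837 MeV/c

β = √(1 − 1/γ²) = √(1 − 1/3.181²) = 0.949302
p = γβm₀c = 3.181 × 0.949302 × 939.6 MeV/c = 2837 MeV/c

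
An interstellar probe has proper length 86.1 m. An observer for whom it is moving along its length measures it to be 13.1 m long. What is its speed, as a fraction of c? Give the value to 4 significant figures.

β ≈ 0.9884

γ = L₀/L = 86.1/13.1 = 6.57252
β = √(1 − 1/γ²) = 0.9884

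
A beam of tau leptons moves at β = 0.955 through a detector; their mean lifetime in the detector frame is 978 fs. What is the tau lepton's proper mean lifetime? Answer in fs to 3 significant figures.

γ = 1/√(1 − 0.955²) = 3.3715
Proper time: τ₀ = Δt/γ = 978/3.3715 = 290 fs

τ₀ ≈ 290 fs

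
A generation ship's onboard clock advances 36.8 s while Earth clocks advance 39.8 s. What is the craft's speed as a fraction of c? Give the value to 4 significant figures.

β ≈ 0.3809

γ = Δt/τ₀ = 39.8/36.8 = 1.08152
β = √(1 − 1/γ²) = √(1 − 1/1.08152²) = 0.3809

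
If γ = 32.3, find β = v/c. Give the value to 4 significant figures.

β ≈ 0.9995

β = √(1 − 1/γ²) = √(1 − 1/32.3²) = √(0.999041) = 0.9995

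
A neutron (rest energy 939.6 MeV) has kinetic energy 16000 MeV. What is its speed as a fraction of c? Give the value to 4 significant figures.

γ = 1 + K/(m₀c²) = 1 + 16000/939.6 = 18.0285
β = √(1 − 1/γ²) = 0.9985

β ≈ 0.9985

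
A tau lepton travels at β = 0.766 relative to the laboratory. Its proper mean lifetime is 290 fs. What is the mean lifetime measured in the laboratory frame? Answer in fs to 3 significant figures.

γ = 1/√(1 − 0.766²) = 1.5556
Time dilation: Δt = γτ₀ = 1.5556 × 290 fs = 451 fs

Δt ≈ 451 fs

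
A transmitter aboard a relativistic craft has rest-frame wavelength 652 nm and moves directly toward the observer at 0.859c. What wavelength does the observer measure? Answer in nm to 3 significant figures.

Relativistic Doppler: λ_obs = λ_src √((1−β)/(1+β))
= 652 × √(0.14100/1.8590) = 652 × 0.27540 = 180 nm

λ_obs ≈ 180 nm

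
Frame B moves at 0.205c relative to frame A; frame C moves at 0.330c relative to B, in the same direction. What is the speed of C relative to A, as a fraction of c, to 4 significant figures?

u ≈ 0.5011c

Compose boost 2: (0.330 + 0.205)/(1 + 0.330×0.205) = 0.5350/1.06765 = 0.5011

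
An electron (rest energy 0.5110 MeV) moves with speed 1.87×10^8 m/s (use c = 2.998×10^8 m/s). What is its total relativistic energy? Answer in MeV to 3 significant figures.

β = v/c = 1.87×10^8 / 2.998×10^8 = 0.62375
γ = 1/√(1 − 0.62375²) = 1.2794
E = γm₀c² = 1.2794 × 0.5110 MeV = 0.654 MeV

E ≈ 0.654 MeV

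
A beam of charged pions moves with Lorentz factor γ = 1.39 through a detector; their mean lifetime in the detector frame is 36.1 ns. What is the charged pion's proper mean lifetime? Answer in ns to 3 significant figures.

γ = 1.39 (given)
Proper time: τ₀ = Δt/γ = 36.1/1.39 = 26.0 ns

τ₀ ≈ 26.0 ns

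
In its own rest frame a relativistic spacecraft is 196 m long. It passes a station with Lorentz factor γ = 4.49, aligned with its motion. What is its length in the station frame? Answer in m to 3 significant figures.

L ≈ 43.7 m

γ = 4.49 (given)
Length contraction: L = L₀/γ = 196/4.49 = 43.7 m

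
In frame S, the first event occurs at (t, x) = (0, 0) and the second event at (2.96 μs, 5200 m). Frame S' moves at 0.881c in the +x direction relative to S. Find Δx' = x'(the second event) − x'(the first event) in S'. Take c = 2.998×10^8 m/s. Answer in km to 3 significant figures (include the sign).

Δx' ≈ 9.34 km

γ = 1/√(1 − 0.881²) = 2.1136
Δx' = γ(Δx − vΔt) = 2.1136 × (5200 m − 0.881×(2.998×10^8 m/s)×2.96×10^-6 s)
= 2.1136 × (4418.2 m) = 9.34 km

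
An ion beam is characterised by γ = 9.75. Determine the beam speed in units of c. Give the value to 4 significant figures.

β ≈ 0.9947

β = √(1 − 1/γ²) = √(1 − 1/9.75²) = √(0.989481) = 0.9947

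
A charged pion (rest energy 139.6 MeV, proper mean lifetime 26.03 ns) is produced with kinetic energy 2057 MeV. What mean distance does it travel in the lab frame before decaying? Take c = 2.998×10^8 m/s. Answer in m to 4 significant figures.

γ = 1 + K/(m₀c²) = 1 + 2057/139.6 = 15.7350
β = √(1 − 1/γ²) = 0.997978
Dilated lifetime: γτ₀ = 15.7350 × 26.03 ns = 409.581 ns
d = βc·γτ₀ = 0.997978 × (2.998×10^8 m/s) × 4.09581×10^-7 s = 122.5 m

d ≈ 122.5 m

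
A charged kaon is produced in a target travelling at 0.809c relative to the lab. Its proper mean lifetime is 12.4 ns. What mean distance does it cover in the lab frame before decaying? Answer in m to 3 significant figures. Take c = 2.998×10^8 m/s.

γ = 1/√(1 − 0.809²) = 1.7012
Dilated lifetime: Δt = γτ₀ = 1.7012 × 12.4 ns = 21.095 ns
d = vΔt = 0.809c × 21.095 ns = 2.4254×10^8 m/s × 2.1095×10^-8 s = 5.12 m

d ≈ 5.12 m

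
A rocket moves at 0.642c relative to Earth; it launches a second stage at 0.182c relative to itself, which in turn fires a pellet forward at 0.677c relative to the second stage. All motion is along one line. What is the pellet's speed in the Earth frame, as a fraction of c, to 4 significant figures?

u ≈ 0.9435c

Compose boost 2: (0.182 + 0.642)/(1 + 0.182×0.642) = 0.8240/1.11684 = 0.737793
Compose boost 3: (0.677 + 0.737793)/(1 + 0.677×0.737793) = 1.41479/1.49949 = 0.9435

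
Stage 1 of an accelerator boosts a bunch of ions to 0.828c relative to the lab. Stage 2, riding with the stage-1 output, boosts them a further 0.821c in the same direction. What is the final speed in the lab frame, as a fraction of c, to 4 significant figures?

u ≈ 0.9817c

Compose boost 2: (0.821 + 0.828)/(1 + 0.821×0.828) = 1.649/1.67979 = 0.9817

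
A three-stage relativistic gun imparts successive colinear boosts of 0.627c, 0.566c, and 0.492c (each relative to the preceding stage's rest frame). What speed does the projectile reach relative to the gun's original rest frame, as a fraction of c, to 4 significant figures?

Compose boost 2: (0.566 + 0.627)/(1 + 0.566×0.627) = 1.193/1.35488 = 0.880519
Compose boost 3: (0.492 + 0.880519)/(1 + 0.492×0.880519) = 1.37252/1.43322 = 0.9577

u ≈ 0.9577c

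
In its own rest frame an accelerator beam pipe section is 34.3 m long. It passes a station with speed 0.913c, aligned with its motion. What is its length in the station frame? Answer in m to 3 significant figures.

γ = 1/√(1 − 0.913²) = 2.4512
Length contraction: L = L₀/γ = 34.3/2.4512 = 14.0 m

L ≈ 14.0 m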